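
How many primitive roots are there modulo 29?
Number of primitive roots mod 29 = φ(p-1) = φ(28) = 12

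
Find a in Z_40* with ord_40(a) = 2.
39 has order 2 mod 40 since 39^{2} ≡ 1 (mod 40) and no smaller power works.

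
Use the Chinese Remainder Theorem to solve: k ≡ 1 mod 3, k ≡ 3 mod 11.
M = 3 × 11 = 33. M₁ = 11, y₁ ≡ 2 mod 3. M₂ = 3, y₂ ≡ 4 mod 11. k = 1×11×2 + 3×3×4 ≡ 25 mod 33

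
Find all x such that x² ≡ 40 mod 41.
The square roots of 40 mod 41 are 32 and 9. Verify: 32² = 1024 ≡ 40 mod 41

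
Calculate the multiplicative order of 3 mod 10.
Powers of 3 mod 10: 3^1≡3, 3^2≡9, 3^3≡7, 3^4≡1. So the order of 3 is 4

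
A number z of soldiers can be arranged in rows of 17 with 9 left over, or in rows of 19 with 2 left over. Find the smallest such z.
M = 17 × 19 = 323. M₁ = 19, y₁ ≡ 9 (mod 17). M₂ = 17, y₂ ≡ 9 (mod 19). z = 9×19×9 + 2×17×9 ≡ 230 (mod 323)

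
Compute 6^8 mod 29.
By repeated squaring (mod 29): 6^{1}≡6, 6^{2}≡7, 6^{4}≡20, 6^{8}≡23. So 6^{8} ≡ 23 (mod 29)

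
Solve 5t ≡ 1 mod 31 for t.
Since 31 is prime, by Fermat 5^(-1) ≡ 5^{29} ≡ 25 mod 31. Verify: 5 × 25 = 125 ≡ 1 mod 31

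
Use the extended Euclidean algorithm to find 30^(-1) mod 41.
Extended GCD: 30(-15) + 41(11) = 1. So 30^(-1) ≡ -15 ≡ 26 (mod 41). Verify: 30 × 26 = 780 ≡ 1 (mod 41)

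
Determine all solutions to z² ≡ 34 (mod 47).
The square roots of 34 mod 47 are 9 and 38. Verify: 9² = 81 ≡ 34 (mod 47)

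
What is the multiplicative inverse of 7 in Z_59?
Since 59 is prime, by Fermat 7^(-1) ≡ 7^{57} ≡ 17 (mod 59). Verify: 7 × 17 = 119 ≡ 1 (mod 59)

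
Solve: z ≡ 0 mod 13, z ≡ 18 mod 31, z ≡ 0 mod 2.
M = 13 × 31 × 2 = 806. M₁ = 62, y₁ ≡ 4 mod 13. M₂ = 26, y₂ ≡ 6 mod 31. M₃ = 403, y₃ ≡ 1 mod 2. z = 0×62×4 + 18×26×6 + 0×403×1 ≡ 390 mod 806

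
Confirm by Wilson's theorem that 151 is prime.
(150)! mod 151 = 150. Since this equals -1 (mod 151), Wilson confirms 151 is prime.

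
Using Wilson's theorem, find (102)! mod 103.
By Wilson's theorem, (102)! ≡ -1 ≡ 102 mod 103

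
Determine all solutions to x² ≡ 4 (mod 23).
The square roots of 4 mod 23 are 2 and 21. Verify: 2² = 4 ≡ 4 (mod 23)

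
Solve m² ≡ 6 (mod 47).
The square roots of 6 mod 47 are 37 and 10. Verify: 37² = 1369 ≡ 6 (mod 47)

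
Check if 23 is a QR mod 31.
By Euler's criterion: 23^{15} ≡ 30 (mod 31). Since this equals -1 (≡ 30), 23 is not a QR.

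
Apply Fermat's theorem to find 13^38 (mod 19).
By Fermat: 13^{18} ≡ 1 (mod 19). 38 = 2×18 + 2. So 13^{38} ≡ 13^{2} ≡ 17 (mod 19)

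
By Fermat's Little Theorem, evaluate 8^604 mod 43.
By Fermat: 8^{42} ≡ 1 mod 43. 604 ≡ 16 mod 42. So 8^{604} ≡ 8^{16} ≡ 21 mod 43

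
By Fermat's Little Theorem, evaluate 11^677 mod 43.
By Fermat: 11^{42} ≡ 1 (mod 43). 677 ≡ 5 (mod 42). So 11^{677} ≡ 11^{5} ≡ 16 (mod 43)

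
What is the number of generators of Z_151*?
Number of primitive roots mod 151 = φ(p-1) = φ(150) = 40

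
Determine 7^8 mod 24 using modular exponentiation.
By repeated squaring mod 24: 7^{1}≡7, 7^{2}≡1, 7^{4}≡1, 7^{8}≡1. So 7^{8} ≡ 1 mod 24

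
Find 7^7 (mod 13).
By repeated squaring (mod 13): 7^{1}≡7, 7^{2}≡10, 7^{4}≡9. Then 7^{7} = 7^{4+2+1} ≡ 9 × 10 × 7 ≡ 6 (mod 13)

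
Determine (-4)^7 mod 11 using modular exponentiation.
By repeated squaring mod 11: (-4)^{1}≡7, (-4)^{2}≡5, (-4)^{4}≡3. Then (-4)^{7} = (-4)^{4+2+1} ≡ 3 × 5 × 7 ≡ 6 mod 11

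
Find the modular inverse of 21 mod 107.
Since 107 is prime, by Fermat 21^(-1) ≡ 21^{105} ≡ 51 (mod 107). Verify: 21 × 51 = 1071 ≡ 1 (mod 107)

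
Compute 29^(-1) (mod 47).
Since 47 is prime, by Fermat 29^(-1) ≡ 29^{45} ≡ 13 (mod 47). Verify: 29 × 13 = 377 ≡ 1 (mod 47)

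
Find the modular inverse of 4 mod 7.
Since 7 is prime, by Fermat 4^(-1) ≡ 4^{5} ≡ 2 mod 7. Verify: 4 × 2 = 8 ≡ 1 mod 7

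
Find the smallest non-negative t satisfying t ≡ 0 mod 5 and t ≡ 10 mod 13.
M = 5 × 13 = 65. M₁ = 13, y₁ ≡ 2 mod 5. M₂ = 5, y₂ ≡ 8 mod 13. t = 0×13×2 + 10×5×8 ≡ 10 mod 65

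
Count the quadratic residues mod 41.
Exactly half the non-zero residues mod a prime are QRs: (41-1)/2 = 20.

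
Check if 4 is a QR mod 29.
By Euler's criterion: 4^{14} ≡ 1 mod 29. Since this equals 1, 4 is a QR.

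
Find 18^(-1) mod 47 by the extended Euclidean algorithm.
Extended GCD: 18(-13) + 47(5) = 1. So 18^(-1) ≡ -13 ≡ 34 mod 47. Verify: 18 × 34 = 612 ≡ 1 mod 47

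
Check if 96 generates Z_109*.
ord_109(96) divides 108. For each prime q|108: 96^{54}≡108, 96^{36}≡63, none ≡ 1. So 96 has order 108 and is a primitive root mod 109.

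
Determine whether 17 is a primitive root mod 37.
ord_37(17) divides 36. For each prime q|36: 17^{18}≡36, 17^{12}≡26, none ≡ 1. So 17 has order 36 and is a primitive root mod 37.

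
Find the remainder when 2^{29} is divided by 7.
By Fermat: 2^{6} ≡ 1 (mod 7). 29 = 4×6 + 5. So 2^{29} ≡ 2^{5} ≡ 4 (mod 7)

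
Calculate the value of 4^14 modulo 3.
Using Fermat: 4^{2} ≡ 1 (mod 3). 14 ≡ 0 (mod 2). So 4^{14} ≡ 4^{0} ≡ 1 (mod 3)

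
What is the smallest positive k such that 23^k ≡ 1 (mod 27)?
Powers of 23 mod 27: 23^1≡23, 23^2≡16, 23^3≡17, 23^4≡13, 23^5≡2, 23^6≡19, 23^7≡5, 23^8≡7, 23^9≡26, 23^10≡4, 23^11≡11, 23^12≡10, 23^13≡14, 23^14≡25, 23^15≡8, 23^16≡22, 23^17≡20, 23^18≡1. Order = 18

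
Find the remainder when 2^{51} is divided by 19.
By Fermat: 2^{18} ≡ 1 mod 19. 51 = 2×18 + 15. So 2^{51} ≡ 2^{15} ≡ 12 mod 19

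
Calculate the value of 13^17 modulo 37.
By repeated squaring (mod 37): 13^{1}≡13, 13^{2}≡21, 13^{4}≡34, 13^{8}≡9, 13^{16}≡7. Then 13^{17} = 13^{16+1} ≡ 7 × 13 ≡ 17 (mod 37)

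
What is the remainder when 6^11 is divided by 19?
By repeated squaring (mod 19): 6^{1}≡6, 6^{2}≡17, 6^{4}≡4, 6^{8}≡16. Then 6^{11} = 6^{8+2+1} ≡ 16 × 17 × 6 ≡ 17 (mod 19)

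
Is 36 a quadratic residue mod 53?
By Euler's criterion: 36^{26} ≡ 1 mod 53. Since this equals 1, 36 is a QR.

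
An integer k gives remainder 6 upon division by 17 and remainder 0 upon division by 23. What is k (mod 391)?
M = 17 × 23 = 391. M₁ = 23, y₁ ≡ 3 (mod 17). M₂ = 17, y₂ ≡ 19 (mod 23). k = 6×23×3 + 0×17×19 ≡ 23 (mod 391)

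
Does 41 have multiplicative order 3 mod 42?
Powers of 41 mod 42: 41^1≡41, 41^2≡1. Already 41^2≡1, so the order is 2 < 3. No, the actual order is 2.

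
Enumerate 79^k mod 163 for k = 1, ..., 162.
79^1, 79^2, ..., 79^{162} mod 163: [79, 47, 127, 90, 101, 155, 20, 113, 125, 95, 7, 64, 3, 74, 141, 55, 107, 140, 139, 60, 13, 49, 122, 21, 29, 9, 59, 97, 2, 158, 94, 91, 17, 39, 147, 40, 63, 87, 27, 14, 128, 6, 148, 119, 110, 51, 117, 115, 120, 26, 98, 81, 42, 58, 18, 118, 31, 4, 153, 25, 19, 34, 78, 131, 80, 126, 11, 54, 28, 93, 12, 133, 75, 57, 102, 71, 67, 77, 52, 33, 162, 84, 116, 36, 73, 62, 8, 143, 50, 38, 68, 156, 99, 160, 89, 22, 108, 56, 23, 24, 103, 150, 114, 41, 142, 134, 154, 104, 66, 161, 5, 69, 72, 146, 124, 16, 123, 100, 76, 136, 149, 35, 157, 15, 44, 53, 112, 46, 48, 43, 137, 65, 82, 121, 105, 145, 45, 132, 159, 10, 138, 144, 129, 85, 32, 83, 37, 152, 109, 135, 70, 151, 30, 88, 106, 61, 92, 96, 86, 111, 130, 1]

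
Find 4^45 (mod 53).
By repeated squaring (mod 53): 4^{1}≡4, 4^{2}≡16, 4^{4}≡44, 4^{8}≡28, 4^{16}≡42, 4^{32}≡15. Then 4^{45} = 4^{32+8+4+1} ≡ 15 × 28 × 44 × 4 ≡ 38 (mod 53)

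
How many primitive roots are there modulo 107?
A prime p has φ(p-1) primitive roots; here φ(106) = 52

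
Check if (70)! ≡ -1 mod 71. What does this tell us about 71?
(70)! mod 71 = 70. Since this equals -1 mod 71, Wilson confirms 71 is prime.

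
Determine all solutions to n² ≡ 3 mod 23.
The square roots of 3 mod 23 are 16 and 7. Verify: 16² = 256 ≡ 3 mod 23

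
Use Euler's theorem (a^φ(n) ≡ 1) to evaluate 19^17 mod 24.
By Euler: 19^{8} ≡ 1 mod 24 since gcd(19, 24) = 1. 17 = 2×8 + 1. So 19^{17} ≡ 19^{1} ≡ 19 mod 24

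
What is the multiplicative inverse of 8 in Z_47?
Since 47 is prime, by Fermat 8^(-1) ≡ 8^{45} ≡ 6 (mod 47). Verify: 8 × 6 = 48 ≡ 1 (mod 47)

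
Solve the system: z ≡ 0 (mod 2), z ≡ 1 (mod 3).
M = 2 × 3 = 6. M₁ = 3, y₁ ≡ 1 (mod 2). M₂ = 2, y₂ ≡ 2 (mod 3). z = 0×3×1 + 1×2×2 ≡ 4 (mod 6)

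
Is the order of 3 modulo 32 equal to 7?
Powers of 3 mod 32: 3^1≡3, 3^2≡9, 3^3≡27, 3^4≡17, 3^5≡19, 3^6≡25, 3^7≡11, 3^8≡1. 3^7≡11≢1, so ord ≠ 7. No, the actual order is 8.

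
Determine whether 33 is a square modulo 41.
By Euler's criterion: 33^{20} ≡ 1 mod 41. Since this equals 1, 33 is a QR.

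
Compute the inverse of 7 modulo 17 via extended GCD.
Extended GCD: 7(5) + 17(-2) = 1. So 7^(-1) ≡ 5 mod 17. Verify: 7 × 5 = 35 ≡ 1 mod 17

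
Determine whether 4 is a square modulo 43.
By Euler's criterion: 4^{21} ≡ 1 (mod 43). Since this equals 1, 4 is a QR.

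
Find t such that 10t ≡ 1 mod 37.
Since 37 is prime, by Fermat 10^(-1) ≡ 10^{35} ≡ 26 mod 37. Verify: 10 × 26 = 260 ≡ 1 mod 37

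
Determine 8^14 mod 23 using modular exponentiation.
By repeated squaring mod 23: 8^{1}≡8, 8^{2}≡18, 8^{4}≡2, 8^{8}≡4. Then 8^{14} = 8^{8+4+2} ≡ 4 × 2 × 18 ≡ 6 mod 23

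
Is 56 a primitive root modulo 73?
56^{24} ≡ 1 mod 73 and 24 < 72, so ord_73(56) = 24 ≠ 72 and 56 is not a primitive root.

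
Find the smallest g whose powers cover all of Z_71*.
g = 7. For each prime q|70: 7^{35}≡70, 7^{14}≡54, 7^{10}≡45, none ≡ 1, so ord_71(7) = 70 and 7 is a primitive root.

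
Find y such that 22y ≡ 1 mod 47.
Since 47 is prime, by Fermat 22^(-1) ≡ 22^{45} ≡ 15 mod 47. Verify: 22 × 15 = 330 ≡ 1 mod 47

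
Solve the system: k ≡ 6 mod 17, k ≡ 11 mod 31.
M = 17 × 31 = 527. M₁ = 31, y₁ ≡ 11 mod 17. M₂ = 17, y₂ ≡ 11 mod 31. k = 6×31×11 + 11×17×11 ≡ 414 mod 527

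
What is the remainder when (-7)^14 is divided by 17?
By repeated squaring mod 17: (-7)^{1}≡10, (-7)^{2}≡15, (-7)^{4}≡4, (-7)^{8}≡16. Then (-7)^{14} = (-7)^{8+4+2} ≡ 16 × 4 × 15 ≡ 8 mod 17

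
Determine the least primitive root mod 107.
g = 2. For each prime q|106: 2^{53}≡106, 2^{2}≡4, none ≡ 1, so ord_107(2) = 106 and 2 is a primitive root.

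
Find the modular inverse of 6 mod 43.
Since 43 is prime, by Fermat 6^(-1) ≡ 6^{41} ≡ 36 (mod 43). Verify: 6 × 36 = 216 ≡ 1 (mod 43)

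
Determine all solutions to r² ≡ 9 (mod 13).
The square roots of 9 mod 13 are 3 and 10. Verify: 3² = 9 ≡ 9 (mod 13)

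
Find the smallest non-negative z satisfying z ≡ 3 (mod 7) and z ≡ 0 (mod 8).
M = 7 × 8 = 56. M₁ = 8, y₁ ≡ 1 (mod 7). M₂ = 7, y₂ ≡ 7 (mod 8). z = 3×8×1 + 0×7×7 ≡ 24 (mod 56)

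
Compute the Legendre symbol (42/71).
(42/71) = 42^{35} mod 71 = -1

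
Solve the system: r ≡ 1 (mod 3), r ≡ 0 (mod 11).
M = 3 × 11 = 33. M₁ = 11, y₁ ≡ 2 (mod 3). M₂ = 3, y₂ ≡ 4 (mod 11). r = 1×11×2 + 0×3×4 ≡ 22 (mod 33)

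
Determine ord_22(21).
Powers of 21 mod 22: 21^1≡21, 21^2≡1. So the order of 21 is 2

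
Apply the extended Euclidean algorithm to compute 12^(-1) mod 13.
Extended GCD: 12(-1) + 13(1) = 1. So 12^(-1) ≡ -1 ≡ 12 (mod 13). Verify: 12 × 12 = 144 ≡ 1 (mod 13)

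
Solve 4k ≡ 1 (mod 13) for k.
Since 13 is prime, by Fermat 4^(-1) ≡ 4^{11} ≡ 10 (mod 13). Verify: 4 × 10 = 40 ≡ 1 (mod 13)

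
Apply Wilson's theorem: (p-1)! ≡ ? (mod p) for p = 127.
By Wilson's theorem, (126)! ≡ -1 ≡ 126 mod 127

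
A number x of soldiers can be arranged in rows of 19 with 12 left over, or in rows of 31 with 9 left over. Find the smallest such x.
M = 19 × 31 = 589. M₁ = 31, y₁ ≡ 8 mod 19. M₂ = 19, y₂ ≡ 18 mod 31. x = 12×31×8 + 9×19×18 ≡ 164 mod 589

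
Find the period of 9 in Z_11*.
Powers of 9 mod 11: 9^1≡9, 9^2≡4, 9^3≡3, 9^4≡5, 9^5≡1. Order = 5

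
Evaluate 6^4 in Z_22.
6^{4} = 1296 ≡ 20 mod 22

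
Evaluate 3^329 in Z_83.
Using Fermat: 3^{82} ≡ 1 mod 83. 329 ≡ 1 mod 82. So 3^{329} ≡ 3^{1} ≡ 3 mod 83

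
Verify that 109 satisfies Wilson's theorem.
(108)! mod 109 = 108. Since this equals -1 (mod 109), Wilson confirms 109 is prime.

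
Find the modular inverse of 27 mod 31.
Since 31 is prime, by Fermat 27^(-1) ≡ 27^{29} ≡ 23 (mod 31). Verify: 27 × 23 = 621 ≡ 1 (mod 31)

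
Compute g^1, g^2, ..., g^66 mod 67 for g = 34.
34^1, 34^2, ..., 34^{66} mod 67: [34, 17, 42, 21, 44, 22, 11, 39, 53, 60, 30, 15, 41, 54, 27, 47, 57, 62, 31, 49, 58, 29, 48, 24, 12, 6, 3, 35, 51, 59, 63, 65, 66, 33, 50, 25, 46, 23, 45, 56, 28, 14, 7, 37, 52, 26, 13, 40, 20, 10, 5, 36, 18, 9, 38, 19, 43, 55, 61, 64, 32, 16, 8, 4, 2, 1]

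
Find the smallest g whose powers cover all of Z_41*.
g = 6. Powers: [6, 36, 11, 25, 27, 39, 29, 10, ...] generates all 40 non-zero residues.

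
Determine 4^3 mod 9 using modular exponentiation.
4^{3} = 64 ≡ 1 (mod 9)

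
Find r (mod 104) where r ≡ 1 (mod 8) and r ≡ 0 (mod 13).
M = 8 × 13 = 104. M₁ = 13, y₁ ≡ 5 (mod 8). M₂ = 8, y₂ ≡ 5 (mod 13). r = 1×13×5 + 0×8×5 ≡ 65 (mod 104)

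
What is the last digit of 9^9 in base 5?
Using Fermat: 9^{4} ≡ 1 (mod 5). 9 ≡ 1 (mod 4). So 9^{9} ≡ 9^{1} ≡ 4 (mod 5)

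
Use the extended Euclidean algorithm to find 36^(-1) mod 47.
Extended GCD: 36(17) + 47(-13) = 1. So 36^(-1) ≡ 17 (mod 47). Verify: 36 × 17 = 612 ≡ 1 (mod 47)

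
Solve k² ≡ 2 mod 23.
The square roots of 2 mod 23 are 18 and 5. Verify: 18² = 324 ≡ 2 mod 23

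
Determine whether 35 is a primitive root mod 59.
35^{29} ≡ 1 mod 59 and 29 < 58, so ord_59(35) = 29 ≠ 58 and 35 is not a primitive root.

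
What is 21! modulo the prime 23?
(22)! = (21)! × (22) ≡ -1 mod 23. So (21)! ≡ -1 × (22)^(-1) ≡ (-1)×(-1) = 1 mod 23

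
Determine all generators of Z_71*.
There are φ(70) = 24 primitive roots mod 71: {7, 11, 13, 21, 22, 28, 31, 33, 35, 42, 44, 47, 52, 53, 55, 56, 59, 61, 62, 63, 65, 67, 68, 69}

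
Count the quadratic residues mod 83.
The squaring map on Z_83* is 2-to-1, so there are (82)/2 = 41 QRs.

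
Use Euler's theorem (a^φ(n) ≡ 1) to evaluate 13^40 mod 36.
By Euler: 13^{12} ≡ 1 mod 36 since gcd(13, 36) = 1. 40 = 3×12 + 4. So 13^{40} ≡ 13^{4} ≡ 13 mod 36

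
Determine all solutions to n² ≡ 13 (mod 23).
The square roots of 13 mod 23 are 6 and 17. Verify: 6² = 36 ≡ 13 (mod 23)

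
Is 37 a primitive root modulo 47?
37^{23} ≡ 1 mod 47 and 23 < 46, so ord_47(37) = 23 ≠ 46 and 37 is not a primitive root.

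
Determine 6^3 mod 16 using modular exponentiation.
6^{3} = 216 ≡ 8 mod 16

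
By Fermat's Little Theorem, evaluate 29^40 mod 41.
By Fermat's Little Theorem, 29^{40} ≡ 1 (mod 41) since 41 is prime and gcd(29, 41) = 1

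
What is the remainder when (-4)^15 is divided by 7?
Using Fermat: (-4)^{6} ≡ 1 (mod 7). 15 ≡ 3 (mod 6). So (-4)^{15} ≡ (-4)^{3} ≡ 6 (mod 7)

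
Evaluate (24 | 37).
(24/37) = 24^{18} mod 37 = -1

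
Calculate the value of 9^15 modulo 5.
Using Fermat: 9^{4} ≡ 1 mod 5. 15 ≡ 3 mod 4. So 9^{15} ≡ 9^{3} ≡ 4 mod 5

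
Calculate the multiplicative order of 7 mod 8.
Powers of 7 mod 8: 7^1≡7, 7^2≡1. So the order of 7 is 2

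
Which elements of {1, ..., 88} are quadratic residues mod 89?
Squares in Z_89*: {1, 2, 4, 5, 8, 9, 10, 11, 16, 17, 18, 20, 21, 22, 25, 32, 34, 36, 39, 40, 42, 44, 45, 47, 49, 50, 53, 55, 57, 64, 67, 68, 69, 71, 72, 73, 78, 79, 80, 81, 84, 85, 87, 88}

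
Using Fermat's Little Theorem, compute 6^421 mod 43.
By Fermat: 6^{42} ≡ 1 (mod 43). 421 ≡ 1 (mod 42). So 6^{421} ≡ 6^{1} ≡ 6 (mod 43)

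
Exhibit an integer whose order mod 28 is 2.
13 has order 2 mod 28 since 13^{2} ≡ 1 mod 28 and no smaller power works.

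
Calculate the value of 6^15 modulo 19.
By repeated squaring (mod 19): 6^{1}≡6, 6^{2}≡17, 6^{4}≡4, 6^{8}≡16. Then 6^{15} = 6^{8+4+2+1} ≡ 16 × 4 × 17 × 6 ≡ 11 (mod 19)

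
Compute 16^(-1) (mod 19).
Since 19 is prime, by Fermat 16^(-1) ≡ 16^{17} ≡ 6 (mod 19). Verify: 16 × 6 = 96 ≡ 1 (mod 19)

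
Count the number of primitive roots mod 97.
Number of primitive roots mod 97 = φ(p-1) = φ(96) = 32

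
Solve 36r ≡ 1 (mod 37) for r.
Since 37 is prime, by Fermat 36^(-1) ≡ 36^{35} ≡ 36 (mod 37). Verify: 36 × 36 = 1296 ≡ 1 (mod 37)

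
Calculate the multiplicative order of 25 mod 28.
Powers of 25 mod 28: 25^1≡25, 25^2≡9, 25^3≡1. Order = 3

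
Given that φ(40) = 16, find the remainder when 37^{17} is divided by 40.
By Euler: 37^{16} ≡ 1 mod 40 since gcd(37, 40) = 1. 17 = 1×16 + 1. So 37^{17} ≡ 37^{1} ≡ 37 mod 40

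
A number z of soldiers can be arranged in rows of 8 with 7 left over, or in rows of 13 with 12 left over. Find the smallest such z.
M = 8 × 13 = 104. M₁ = 13, y₁ ≡ 5 mod 8. M₂ = 8, y₂ ≡ 5 mod 13. z = 7×13×5 + 12×8×5 ≡ 103 mod 104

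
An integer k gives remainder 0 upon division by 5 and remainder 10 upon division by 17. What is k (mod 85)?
M = 5 × 17 = 85. M₁ = 17, y₁ ≡ 3 (mod 5). M₂ = 5, y₂ ≡ 7 (mod 17). k = 0×17×3 + 10×5×7 ≡ 10 (mod 85)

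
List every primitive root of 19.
There are φ(18) = 6 primitive roots mod 19: {2, 3, 10, 13, 14, 15}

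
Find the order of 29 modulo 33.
Powers of 29 mod 33: 29^1≡29, 29^2≡16, 29^3≡2, 29^4≡25, 29^5≡32, 29^6≡4, 29^7≡17, 29^8≡31, 29^9≡8, 29^10≡1. So the order of 29 is 10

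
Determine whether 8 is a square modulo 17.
By Euler's criterion: 8^{8} ≡ 1 (mod 17). Since this equals 1, 8 is a QR.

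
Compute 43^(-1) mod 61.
Since 61 is prime, by Fermat 43^(-1) ≡ 43^{59} ≡ 44 mod 61. Verify: 43 × 44 = 1892 ≡ 1 mod 61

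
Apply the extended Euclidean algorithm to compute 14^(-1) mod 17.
Extended GCD: 14(-6) + 17(5) = 1. So 14^(-1) ≡ -6 ≡ 11 (mod 17). Verify: 14 × 11 = 154 ≡ 1 (mod 17)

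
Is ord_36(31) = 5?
Powers of 31 mod 36: 31^1≡31, 31^2≡25, 31^3≡19, 31^4≡13, 31^5≡7, 31^6≡1. 31^5≡7≢1, so ord ≠ 5. No, the actual order is 6.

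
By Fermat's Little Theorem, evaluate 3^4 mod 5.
By Fermat's Little Theorem, 3^{4} ≡ 1 (mod 5) since 5 is prime and gcd(3, 5) = 1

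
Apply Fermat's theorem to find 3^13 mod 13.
By Fermat: 3^{12} ≡ 1 mod 13. So 3^{13} = 3^{12} · 3^{1} ≡ 3^{1} ≡ 3 mod 13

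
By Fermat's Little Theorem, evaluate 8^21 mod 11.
By Fermat: 8^{10} ≡ 1 (mod 11). 21 = 2×10 + 1. So 8^{21} ≡ 8^{1} ≡ 8 (mod 11)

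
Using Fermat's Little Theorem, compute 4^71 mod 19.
By Fermat: 4^{18} ≡ 1 (mod 19). 71 = 3×18 + 17. So 4^{71} ≡ 4^{17} ≡ 5 (mod 19)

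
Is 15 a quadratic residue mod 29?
By Euler's criterion: 15^{14} ≡ 28 (mod 29). Since this equals -1 (≡ 28), 15 is not a QR.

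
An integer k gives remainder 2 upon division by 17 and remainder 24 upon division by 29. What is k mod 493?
M = 17 × 29 = 493. M₁ = 29, y₁ ≡ 10 mod 17. M₂ = 17, y₂ ≡ 12 mod 29. k = 2×29×10 + 24×17×12 ≡ 53 mod 493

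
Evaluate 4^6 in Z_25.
By repeated squaring (mod 25): 4^{1}≡4, 4^{2}≡16, 4^{4}≡6. Then 4^{6} = 4^{4+2} ≡ 6 × 16 ≡ 21 (mod 25)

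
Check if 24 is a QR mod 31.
By Euler's criterion: 24^{15} ≡ 30 (mod 31). Since this equals -1 (≡ 30), 24 is not a QR.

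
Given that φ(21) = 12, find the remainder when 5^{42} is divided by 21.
By Euler: 5^{12} ≡ 1 (mod 21) since gcd(5, 21) = 1. 42 = 3×12 + 6. So 5^{42} ≡ 5^{6} ≡ 1 (mod 21)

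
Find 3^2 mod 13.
3^{2} = 9 ≡ 9 mod 13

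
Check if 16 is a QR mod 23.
By Euler's criterion: 16^{11} ≡ 1 (mod 23). Since this equals 1, 16 is a QR.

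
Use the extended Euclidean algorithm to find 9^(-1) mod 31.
Extended GCD: 9(7) + 31(-2) = 1. So 9^(-1) ≡ 7 mod 31. Verify: 9 × 7 = 63 ≡ 1 mod 31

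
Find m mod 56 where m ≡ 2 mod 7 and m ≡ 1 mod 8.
M = 7 × 8 = 56. M₁ = 8, y₁ ≡ 1 mod 7. M₂ = 7, y₂ ≡ 7 mod 8. m = 2×8×1 + 1×7×7 ≡ 9 mod 56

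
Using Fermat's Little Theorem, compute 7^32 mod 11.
By Fermat: 7^{10} ≡ 1 mod 11. 32 = 3×10 + 2. So 7^{32} ≡ 7^{2} ≡ 5 mod 11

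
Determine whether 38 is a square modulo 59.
By Euler's criterion: 38^{29} ≡ 58 (mod 59). Since this equals -1 (≡ 58), 38 is not a QR.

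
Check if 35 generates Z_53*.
ord_53(35) divides 52. For each prime q|52: 35^{26}≡52, 35^{4}≡36, none ≡ 1. So 35 has order 52 and is a primitive root mod 53.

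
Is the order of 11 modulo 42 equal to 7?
Powers of 11 mod 42: 11^1≡11, 11^2≡37, 11^3≡29, 11^4≡25, 11^5≡23, 11^6≡1. Already 11^6≡1, so the order is 6 < 7. No, the actual order is 6.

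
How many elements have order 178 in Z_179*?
A prime p has φ(p-1) primitive roots; here φ(178) = 88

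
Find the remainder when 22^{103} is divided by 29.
By Fermat: 22^{28} ≡ 1 (mod 29). 103 = 3×28 + 19. So 22^{103} ≡ 22^{19} ≡ 13 (mod 29)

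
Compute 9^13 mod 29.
By repeated squaring (mod 29): 9^{1}≡9, 9^{2}≡23, 9^{4}≡7, 9^{8}≡20. Then 9^{13} = 9^{8+4+1} ≡ 20 × 7 × 9 ≡ 13 (mod 29)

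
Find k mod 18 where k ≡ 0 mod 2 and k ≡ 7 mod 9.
M = 2 × 9 = 18. M₁ = 9, y₁ ≡ 1 mod 2. M₂ = 2, y₂ ≡ 5 mod 9. k = 0×9×1 + 7×2×5 ≡ 16 mod 18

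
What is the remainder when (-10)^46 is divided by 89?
By repeated squaring (mod 89): (-10)^{1}≡79, (-10)^{2}≡11, (-10)^{4}≡32, (-10)^{8}≡45, (-10)^{16}≡67, (-10)^{32}≡39. Then (-10)^{46} = (-10)^{32+8+4+2} ≡ 39 × 45 × 32 × 11 ≡ 11 (mod 89)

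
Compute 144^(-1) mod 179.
Since 179 is prime, by Fermat 144^(-1) ≡ 144^{177} ≡ 46 mod 179. Verify: 144 × 46 = 6624 ≡ 1 mod 179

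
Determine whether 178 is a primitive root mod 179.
178^{2} ≡ 1 mod 179 and 2 < 178, so ord_179(178) = 2 ≠ 178 and 178 is not a primitive root.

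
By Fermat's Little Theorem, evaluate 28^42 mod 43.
By Fermat's Little Theorem, 28^{42} ≡ 1 (mod 43) since 43 is prime and gcd(28, 43) = 1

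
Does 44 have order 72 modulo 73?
ord_73(44) divides 72. For each prime q|72: 44^{36}≡72, 44^{24}≡64, none ≡ 1. So 44 has order 72 and is a primitive root mod 73.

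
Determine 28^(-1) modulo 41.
Since 41 is prime, by Fermat 28^(-1) ≡ 28^{39} ≡ 22 mod 41. Verify: 28 × 22 = 616 ≡ 1 mod 41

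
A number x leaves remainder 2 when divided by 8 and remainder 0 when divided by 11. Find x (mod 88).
M = 8 × 11 = 88. M₁ = 11, y₁ ≡ 3 (mod 8). M₂ = 8, y₂ ≡ 7 (mod 11). x = 2×11×3 + 0×8×7 ≡ 66 (mod 88)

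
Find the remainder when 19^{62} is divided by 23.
By Fermat: 19^{22} ≡ 1 mod 23. 62 = 2×22 + 18. So 19^{62} ≡ 19^{18} ≡ 8 mod 23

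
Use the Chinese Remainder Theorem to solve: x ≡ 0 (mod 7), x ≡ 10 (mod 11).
M = 7 × 11 = 77. M₁ = 11, y₁ ≡ 2 (mod 7). M₂ = 7, y₂ ≡ 8 (mod 11). x = 0×11×2 + 10×7×8 ≡ 21 (mod 77)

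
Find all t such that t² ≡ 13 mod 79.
The square roots of 13 mod 79 are 31 and 48. Verify: 31² = 961 ≡ 13 mod 79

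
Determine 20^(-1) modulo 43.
Since 43 is prime, by Fermat 20^(-1) ≡ 20^{41} ≡ 28 mod 43. Verify: 20 × 28 = 560 ≡ 1 mod 43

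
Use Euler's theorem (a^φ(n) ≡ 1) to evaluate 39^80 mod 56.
By Euler: 39^{24} ≡ 1 (mod 56) since gcd(39, 56) = 1. 80 = 3×24 + 8. So 39^{80} ≡ 39^{8} ≡ 9 (mod 56)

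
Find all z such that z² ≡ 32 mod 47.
The square roots of 32 mod 47 are 28 and 19. Verify: 28² = 784 ≡ 32 mod 47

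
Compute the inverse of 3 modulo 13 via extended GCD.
Extended GCD: 3(-4) + 13(1) = 1. So 3^(-1) ≡ -4 ≡ 9 mod 13. Verify: 3 × 9 = 27 ≡ 1 mod 13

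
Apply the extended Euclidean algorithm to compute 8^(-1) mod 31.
Extended GCD: 8(4) + 31(-1) = 1. So 8^(-1) ≡ 4 (mod 31). Verify: 8 × 4 = 32 ≡ 1 (mod 31)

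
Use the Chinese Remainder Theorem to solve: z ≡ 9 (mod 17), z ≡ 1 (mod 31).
M = 17 × 31 = 527. M₁ = 31, y₁ ≡ 11 (mod 17). M₂ = 17, y₂ ≡ 11 (mod 31). z = 9×31×11 + 1×17×11 ≡ 94 (mod 527)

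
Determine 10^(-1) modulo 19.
Since 19 is prime, by Fermat 10^(-1) ≡ 10^{17} ≡ 2 (mod 19). Verify: 10 × 2 = 20 ≡ 1 (mod 19)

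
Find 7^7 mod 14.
By repeated squaring mod 14: 7^{1}≡7, 7^{2}≡7, 7^{4}≡7. Then 7^{7} = 7^{4+2+1} ≡ 7 × 7 × 7 ≡ 7 mod 14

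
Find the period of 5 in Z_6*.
Powers of 5 mod 6: 5^1≡5, 5^2≡1. Order = 2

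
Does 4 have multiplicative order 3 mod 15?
Powers of 4 mod 15: 4^1≡4, 4^2≡1. Already 4^2≡1, so the order is 2 < 3. No, the actual order is 2.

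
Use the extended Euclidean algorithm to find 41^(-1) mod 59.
Extended GCD: 41(-23) + 59(16) = 1. So 41^(-1) ≡ -23 ≡ 36 mod 59. Verify: 41 × 36 = 1476 ≡ 1 mod 59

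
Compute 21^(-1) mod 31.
Since 31 is prime, by Fermat 21^(-1) ≡ 21^{29} ≡ 3 mod 31. Verify: 21 × 3 = 63 ≡ 1 mod 31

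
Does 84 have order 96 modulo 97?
ord_97(84) divides 96. For each prime q|96: 84^{48}≡96, 84^{32}≡35, none ≡ 1. So 84 has order 96 and is a primitive root mod 97.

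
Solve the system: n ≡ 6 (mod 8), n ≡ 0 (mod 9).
M = 8 × 9 = 72. M₁ = 9, y₁ ≡ 1 (mod 8). M₂ = 8, y₂ ≡ 8 (mod 9). n = 6×9×1 + 0×8×8 ≡ 54 (mod 72)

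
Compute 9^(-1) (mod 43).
Since 43 is prime, by Fermat 9^(-1) ≡ 9^{41} ≡ 24 (mod 43). Verify: 9 × 24 = 216 ≡ 1 (mod 43)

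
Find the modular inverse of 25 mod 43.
Since 43 is prime, by Fermat 25^(-1) ≡ 25^{41} ≡ 31 (mod 43). Verify: 25 × 31 = 775 ≡ 1 (mod 43)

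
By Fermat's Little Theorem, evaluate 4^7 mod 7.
By Fermat: 4^{6} ≡ 1 mod 7. So 4^{7} = 4^{6} · 4^{1} ≡ 4^{1} ≡ 4 mod 7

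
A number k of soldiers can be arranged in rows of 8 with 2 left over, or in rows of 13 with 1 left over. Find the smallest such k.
M = 8 × 13 = 104. M₁ = 13, y₁ ≡ 5 (mod 8). M₂ = 8, y₂ ≡ 5 (mod 13). k = 2×13×5 + 1×8×5 ≡ 66 (mod 104)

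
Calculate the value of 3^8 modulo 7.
Using Fermat: 3^{6} ≡ 1 (mod 7). 8 ≡ 2 (mod 6). So 3^{8} ≡ 3^{2} ≡ 2 (mod 7)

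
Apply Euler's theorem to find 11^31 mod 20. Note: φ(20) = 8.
By Euler: 11^{8} ≡ 1 mod 20 since gcd(11, 20) = 1. 31 = 3×8 + 7. So 11^{31} ≡ 11^{7} ≡ 11 mod 20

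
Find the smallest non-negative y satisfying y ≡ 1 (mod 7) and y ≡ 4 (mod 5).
M = 7 × 5 = 35. M₁ = 5, y₁ ≡ 3 (mod 7). M₂ = 7, y₂ ≡ 3 (mod 5). y = 1×5×3 + 4×7×3 ≡ 29 (mod 35)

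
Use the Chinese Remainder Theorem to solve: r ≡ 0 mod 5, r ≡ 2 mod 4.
M = 5 × 4 = 20. M₁ = 4, y₁ ≡ 4 mod 5. M₂ = 5, y₂ ≡ 1 mod 4. r = 0×4×4 + 2×5×1 ≡ 10 mod 20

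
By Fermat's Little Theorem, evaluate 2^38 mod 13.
By Fermat: 2^{12} ≡ 1 (mod 13). 38 = 3×12 + 2. So 2^{38} ≡ 2^{2} ≡ 4 (mod 13)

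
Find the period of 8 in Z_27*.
Powers of 8 mod 27: 8^1≡8, 8^2≡10, 8^3≡26, 8^4≡19, 8^5≡17, 8^6≡1. ord_27(8) = 6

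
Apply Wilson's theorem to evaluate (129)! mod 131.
(130)! = (129)! × (130) ≡ -1 (mod 131). So (129)! ≡ -1 × (130)^(-1) ≡ (-1)×(-1) = 1 (mod 131)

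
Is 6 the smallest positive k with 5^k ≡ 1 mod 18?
Powers of 5 mod 18: 5^1≡5, 5^2≡7, 5^3≡17, 5^4≡13, 5^5≡11, 5^6≡1. First k with 5^k≡1 is k=6. Yes, ord_18(5) = 6.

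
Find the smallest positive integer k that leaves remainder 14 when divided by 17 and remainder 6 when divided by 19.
M = 17 × 19 = 323. M₁ = 19, y₁ ≡ 9 (mod 17). M₂ = 17, y₂ ≡ 9 (mod 19). k = 14×19×9 + 6×17×9 ≡ 82 (mod 323)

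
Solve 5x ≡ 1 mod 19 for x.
Since 19 is prime, by Fermat 5^(-1) ≡ 5^{17} ≡ 4 mod 19. Verify: 5 × 4 = 20 ≡ 1 mod 19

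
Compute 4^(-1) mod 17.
Since 17 is prime, by Fermat 4^(-1) ≡ 4^{15} ≡ 13 mod 17. Verify: 4 × 13 = 52 ≡ 1 mod 17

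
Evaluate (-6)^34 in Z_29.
Using Fermat: (-6)^{28} ≡ 1 mod 29. 34 ≡ 6 mod 28. So (-6)^{34} ≡ (-6)^{6} ≡ 24 mod 29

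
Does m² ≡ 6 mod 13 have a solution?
By Euler's criterion: 6^{6} ≡ 12 mod 13. Since this equals -1 (≡ 12), 6 is not a QR.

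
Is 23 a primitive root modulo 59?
ord_59(23) divides 58. For each prime q|58: 23^{29}≡58, 23^{2}≡57, none ≡ 1. So 23 has order 58 and is a primitive root mod 59.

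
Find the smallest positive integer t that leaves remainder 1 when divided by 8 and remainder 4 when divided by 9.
M = 8 × 9 = 72. M₁ = 9, y₁ ≡ 1 (mod 8). M₂ = 8, y₂ ≡ 8 (mod 9). t = 1×9×1 + 4×8×8 ≡ 49 (mod 72)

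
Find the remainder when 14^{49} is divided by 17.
By Fermat: 14^{16} ≡ 1 mod 17. 49 = 3×16 + 1. So 14^{49} ≡ 14^{1} ≡ 14 mod 17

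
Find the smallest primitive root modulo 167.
g = 5. Powers: [5, 25, 125, 124, 119, 94, 136, 12, ...] generates all 166 non-zero residues.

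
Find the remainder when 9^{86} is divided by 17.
By Fermat: 9^{16} ≡ 1 mod 17. 86 = 5×16 + 6. So 9^{86} ≡ 9^{6} ≡ 4 mod 17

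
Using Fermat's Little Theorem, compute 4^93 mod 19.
By Fermat: 4^{18} ≡ 1 mod 19. 93 = 5×18 + 3. So 4^{93} ≡ 4^{3} ≡ 7 mod 19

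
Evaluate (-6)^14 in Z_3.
By repeated squaring mod 3: (-6)^{1}≡0, (-6)^{2}≡0, (-6)^{4}≡0, (-6)^{8}≡0. Then (-6)^{14} = (-6)^{8+4+2} ≡ 0 × 0 × 0 ≡ 0 mod 3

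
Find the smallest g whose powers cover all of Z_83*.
g = 2. For each prime q|82: 2^{41}≡82, 2^{2}≡4, none ≡ 1, so ord_83(2) = 82 and 2 is a primitive root.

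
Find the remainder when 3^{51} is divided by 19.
By Fermat: 3^{18} ≡ 1 (mod 19). 51 = 2×18 + 15. So 3^{51} ≡ 3^{15} ≡ 12 (mod 19)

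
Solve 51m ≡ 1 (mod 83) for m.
Since 83 is prime, by Fermat 51^(-1) ≡ 51^{81} ≡ 70 (mod 83). Verify: 51 × 70 = 3570 ≡ 1 (mod 83)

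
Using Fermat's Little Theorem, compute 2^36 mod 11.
By Fermat: 2^{10} ≡ 1 (mod 11). 36 = 3×10 + 6. So 2^{36} ≡ 2^{6} ≡ 9 (mod 11)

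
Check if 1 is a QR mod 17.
By Euler's criterion: 1^{8} ≡ 1 (mod 17). Since this equals 1, 1 is a QR.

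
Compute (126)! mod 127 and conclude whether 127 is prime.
(126)! mod 127 = 126. Since 126 ≡ -1 mod 127, 127 is prime.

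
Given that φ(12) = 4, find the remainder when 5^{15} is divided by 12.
By Euler: 5^{4} ≡ 1 (mod 12) since gcd(5, 12) = 1. 15 = 3×4 + 3. So 5^{15} ≡ 5^{3} ≡ 5 (mod 12)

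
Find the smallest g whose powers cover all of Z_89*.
g = 3. For each prime q|88: 3^{44}≡88, 3^{8}≡64, none ≡ 1, so ord_89(3) = 88 and 3 is a primitive root.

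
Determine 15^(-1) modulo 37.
Since 37 is prime, by Fermat 15^(-1) ≡ 15^{35} ≡ 5 mod 37. Verify: 15 × 5 = 75 ≡ 1 mod 37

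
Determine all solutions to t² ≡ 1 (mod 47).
The square roots of 1 mod 47 are 1 and 46. Verify: 1² = 1 ≡ 1 (mod 47)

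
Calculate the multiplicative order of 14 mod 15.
Powers of 14 mod 15: 14^1≡14, 14^2≡1. So the order of 14 is 2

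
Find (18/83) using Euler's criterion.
(18/83) = 18^{41} mod 83 = -1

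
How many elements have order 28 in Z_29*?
Number of primitive roots mod 29 = φ(p-1) = φ(28) = 12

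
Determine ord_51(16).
Powers of 16 mod 51: 16^1≡16, 16^2≡1. ord_51(16) = 2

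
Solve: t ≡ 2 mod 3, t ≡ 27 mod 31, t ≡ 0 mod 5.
M = 3 × 31 × 5 = 465. M₁ = 155, y₁ ≡ 2 mod 3. M₂ = 15, y₂ ≡ 29 mod 31. M₃ = 93, y₃ ≡ 2 mod 5. t = 2×155×2 + 27×15×29 + 0×93×2 ≡ 275 mod 465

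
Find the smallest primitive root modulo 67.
g = 2. For each prime q|66: 2^{33}≡66, 2^{22}≡37, 2^{6}≡64, none ≡ 1, so ord_67(2) = 66 and 2 is a primitive root.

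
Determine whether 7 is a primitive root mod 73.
7^{24} ≡ 1 (mod 73) and 24 < 72, so ord_73(7) = 24 ≠ 72 and 7 is not a primitive root.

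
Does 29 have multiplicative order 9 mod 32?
Powers of 29 mod 32: 29^1≡29, 29^2≡9, 29^3≡5, 29^4≡17, 29^5≡13, 29^6≡25, 29^7≡21, 29^8≡1. Already 29^8≡1, so the order is 8 < 9. No, the actual order is 8.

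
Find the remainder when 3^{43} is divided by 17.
By Fermat: 3^{16} ≡ 1 mod 17. 43 = 2×16 + 11. So 3^{43} ≡ 3^{11} ≡ 7 mod 17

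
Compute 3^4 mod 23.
3^{4} = 81 ≡ 12 mod 23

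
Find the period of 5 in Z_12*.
Powers of 5 mod 12: 5^1≡5, 5^2≡1. Order = 2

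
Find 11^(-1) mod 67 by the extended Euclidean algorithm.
Extended GCD: 11(-6) + 67(1) = 1. So 11^(-1) ≡ -6 ≡ 61 mod 67. Verify: 11 × 61 = 671 ≡ 1 mod 67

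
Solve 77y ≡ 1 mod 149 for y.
Since 149 is prime, by Fermat 77^(-1) ≡ 77^{147} ≡ 60 mod 149. Verify: 77 × 60 = 4620 ≡ 1 mod 149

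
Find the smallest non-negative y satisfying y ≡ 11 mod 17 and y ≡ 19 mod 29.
M = 17 × 29 = 493. M₁ = 29, y₁ ≡ 10 mod 17. M₂ = 17, y₂ ≡ 12 mod 29. y = 11×29×10 + 19×17×12 ≡ 164 mod 493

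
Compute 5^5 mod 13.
By repeated squaring (mod 13): 5^{1}≡5, 5^{2}≡12, 5^{4}≡1. Then 5^{5} = 5^{4+1} ≡ 1 × 5 ≡ 5 (mod 13)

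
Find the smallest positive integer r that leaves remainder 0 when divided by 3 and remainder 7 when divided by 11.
M = 3 × 11 = 33. M₁ = 11, y₁ ≡ 2 (mod 3). M₂ = 3, y₂ ≡ 4 (mod 11). r = 0×11×2 + 7×3×4 ≡ 18 (mod 33)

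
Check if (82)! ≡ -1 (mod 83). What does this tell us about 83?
(82)! mod 83 = 82. Since this equals -1 (mod 83), Wilson confirms 83 is prime.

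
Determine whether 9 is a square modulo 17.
By Euler's criterion: 9^{8} ≡ 1 (mod 17). Since this equals 1, 9 is a QR.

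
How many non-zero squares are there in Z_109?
The squaring map on Z_109* is 2-to-1, so there are (108)/2 = 54 QRs.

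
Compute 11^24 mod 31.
By repeated squaring mod 31: 11^{1}≡11, 11^{2}≡28, 11^{4}≡9, 11^{8}≡19, 11^{16}≡20. Then 11^{24} = 11^{16+8} ≡ 20 × 19 ≡ 8 mod 31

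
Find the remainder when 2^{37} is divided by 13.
By Fermat: 2^{12} ≡ 1 mod 13. 37 = 3×12 + 1. So 2^{37} ≡ 2^{1} ≡ 2 mod 13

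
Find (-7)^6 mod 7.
By repeated squaring mod 7: (-7)^{1}≡0, (-7)^{2}≡0, (-7)^{4}≡0. Then (-7)^{6} = (-7)^{4+2} ≡ 0 × 0 ≡ 0 mod 7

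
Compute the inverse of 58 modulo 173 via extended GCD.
Extended GCD: 58(3) + 173(-1) = 1. So 58^(-1) ≡ 3 mod 173. Verify: 58 × 3 = 174 ≡ 1 mod 173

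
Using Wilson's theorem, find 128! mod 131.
(130)! = (128)! × (129) × (130) ≡ -1 (mod 131). So (128)! ≡ -1 × [(130)(129)]^(-1) ≡ 65 (mod 131)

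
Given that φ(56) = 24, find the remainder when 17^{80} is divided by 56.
By Euler: 17^{24} ≡ 1 (mod 56) since gcd(17, 56) = 1. 80 = 3×24 + 8. So 17^{80} ≡ 17^{8} ≡ 9 (mod 56)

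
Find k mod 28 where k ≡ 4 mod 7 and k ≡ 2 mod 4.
M = 7 × 4 = 28. M₁ = 4, y₁ ≡ 2 mod 7. M₂ = 7, y₂ ≡ 3 mod 4. k = 4×4×2 + 2×7×3 ≡ 18 mod 28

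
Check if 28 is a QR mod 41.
By Euler's criterion: 28^{20} ≡ 40 mod 41. Since this equals -1 (≡ 40), 28 is not a QR.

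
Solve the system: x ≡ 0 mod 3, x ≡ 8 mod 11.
M = 3 × 11 = 33. M₁ = 11, y₁ ≡ 2 mod 3. M₂ = 3, y₂ ≡ 4 mod 11. x = 0×11×2 + 8×3×4 ≡ 30 mod 33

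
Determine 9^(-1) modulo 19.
Since 19 is prime, by Fermat 9^(-1) ≡ 9^{17} ≡ 17 mod 19. Verify: 9 × 17 = 153 ≡ 1 mod 19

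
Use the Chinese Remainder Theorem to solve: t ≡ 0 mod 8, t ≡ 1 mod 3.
M = 8 × 3 = 24. M₁ = 3, y₁ ≡ 3 mod 8. M₂ = 8, y₂ ≡ 2 mod 3. t = 0×3×3 + 1×8×2 ≡ 16 mod 24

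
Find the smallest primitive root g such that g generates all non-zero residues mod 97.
g = 5. For each prime q|96: 5^{48}≡96, 5^{32}≡35, none ≡ 1, so ord_97(5) = 96 and 5 is a primitive root.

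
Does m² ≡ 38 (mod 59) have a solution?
By Euler's criterion: 38^{29} ≡ 58 (mod 59). Since this equals -1 (≡ 58), 38 is not a QR.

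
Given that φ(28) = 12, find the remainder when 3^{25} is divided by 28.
By Euler: 3^{12} ≡ 1 mod 28 since gcd(3, 28) = 1. 25 = 2×12 + 1. So 3^{25} ≡ 3^{1} ≡ 3 mod 28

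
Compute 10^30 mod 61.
By repeated squaring mod 61: 10^{1}≡10, 10^{2}≡39, 10^{4}≡57, 10^{8}≡16, 10^{16}≡12. Then 10^{30} = 10^{16+8+4+2} ≡ 12 × 16 × 57 × 39 ≡ 60 mod 61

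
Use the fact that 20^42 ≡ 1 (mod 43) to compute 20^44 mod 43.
By Fermat: 20^{42} ≡ 1 (mod 43). So 20^{44} = 20^{42} · 20^{2} ≡ 20^{2} ≡ 13 (mod 43)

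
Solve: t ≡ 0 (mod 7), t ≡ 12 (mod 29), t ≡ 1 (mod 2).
M = 7 × 29 × 2 = 406. M₁ = 58, y₁ ≡ 4 (mod 7). M₂ = 14, y₂ ≡ 27 (mod 29). M₃ = 203, y₃ ≡ 1 (mod 2). t = 0×58×4 + 12×14×27 + 1×203×1 ≡ 273 (mod 406)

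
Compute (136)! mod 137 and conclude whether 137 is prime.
(136)! mod 137 = 136. Since 136 ≡ -1 (mod 137), 137 is prime.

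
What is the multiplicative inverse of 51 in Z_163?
Since 163 is prime, by Fermat 51^(-1) ≡ 51^{161} ≡ 16 mod 163. Verify: 51 × 16 = 816 ≡ 1 mod 163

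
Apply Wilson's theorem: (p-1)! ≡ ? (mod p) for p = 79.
By Wilson's theorem, (78)! ≡ -1 ≡ 78 (mod 79)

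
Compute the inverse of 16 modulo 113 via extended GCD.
Extended GCD: 16(-7) + 113(1) = 1. So 16^(-1) ≡ -7 ≡ 106 (mod 113). Verify: 16 × 106 = 1696 ≡ 1 (mod 113)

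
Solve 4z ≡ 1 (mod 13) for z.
Since 13 is prime, by Fermat 4^(-1) ≡ 4^{11} ≡ 10 (mod 13). Verify: 4 × 10 = 40 ≡ 1 (mod 13)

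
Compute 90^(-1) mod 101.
Since 101 is prime, by Fermat 90^(-1) ≡ 90^{99} ≡ 55 mod 101. Verify: 90 × 55 = 4950 ≡ 1 mod 101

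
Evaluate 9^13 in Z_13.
Using Fermat: 9^{12} ≡ 1 (mod 13). 13 ≡ 1 (mod 12). So 9^{13} ≡ 9^{1} ≡ 9 (mod 13)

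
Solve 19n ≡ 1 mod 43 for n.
Since 43 is prime, by Fermat 19^(-1) ≡ 19^{41} ≡ 34 mod 43. Verify: 19 × 34 = 646 ≡ 1 mod 43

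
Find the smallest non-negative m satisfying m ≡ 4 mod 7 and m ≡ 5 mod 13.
M = 7 × 13 = 91. M₁ = 13, y₁ ≡ 6 mod 7. M₂ = 7, y₂ ≡ 2 mod 13. m = 4×13×6 + 5×7×2 ≡ 18 mod 91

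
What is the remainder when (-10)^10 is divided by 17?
By repeated squaring mod 17: (-10)^{1}≡7, (-10)^{2}≡15, (-10)^{4}≡4, (-10)^{8}≡16. Then (-10)^{10} = (-10)^{8+2} ≡ 16 × 15 ≡ 2 mod 17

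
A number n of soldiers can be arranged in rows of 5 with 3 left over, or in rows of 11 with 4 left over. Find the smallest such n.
M = 5 × 11 = 55. M₁ = 11, y₁ ≡ 1 mod 5. M₂ = 5, y₂ ≡ 9 mod 11. n = 3×11×1 + 4×5×9 ≡ 48 mod 55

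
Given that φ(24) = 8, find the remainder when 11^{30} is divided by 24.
By Euler: 11^{8} ≡ 1 (mod 24) since gcd(11, 24) = 1. 30 = 3×8 + 6. So 11^{30} ≡ 11^{6} ≡ 1 (mod 24)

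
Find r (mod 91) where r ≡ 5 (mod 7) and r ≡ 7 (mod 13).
M = 7 × 13 = 91. M₁ = 13, y₁ ≡ 6 (mod 7). M₂ = 7, y₂ ≡ 2 (mod 13). r = 5×13×6 + 7×7×2 ≡ 33 (mod 91)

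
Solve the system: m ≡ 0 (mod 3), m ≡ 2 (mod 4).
M = 3 × 4 = 12. M₁ = 4, y₁ ≡ 1 (mod 3). M₂ = 3, y₂ ≡ 3 (mod 4). m = 0×4×1 + 2×3×3 ≡ 6 (mod 12)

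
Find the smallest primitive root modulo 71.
g = 7. Powers: [7, 49, 59, 58, 51, 2, 14, 27, 47, ...] generates all 70 non-zero residues.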